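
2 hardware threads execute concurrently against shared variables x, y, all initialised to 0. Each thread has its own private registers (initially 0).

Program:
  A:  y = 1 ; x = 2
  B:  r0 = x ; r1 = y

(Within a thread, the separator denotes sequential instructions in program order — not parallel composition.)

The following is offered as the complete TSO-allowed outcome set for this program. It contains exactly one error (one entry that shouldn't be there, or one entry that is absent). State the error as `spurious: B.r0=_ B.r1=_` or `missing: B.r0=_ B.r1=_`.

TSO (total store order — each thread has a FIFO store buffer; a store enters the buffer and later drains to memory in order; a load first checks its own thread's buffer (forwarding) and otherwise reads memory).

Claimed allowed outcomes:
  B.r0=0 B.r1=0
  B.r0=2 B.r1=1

missing: B.r0=0 B.r1=1

outcome vector order: (B.r0,B.r1)
TSO: 3 outcomes — {<0 0>; <0 1>; <2 1>}
TSO∖claimed = {<0 1>}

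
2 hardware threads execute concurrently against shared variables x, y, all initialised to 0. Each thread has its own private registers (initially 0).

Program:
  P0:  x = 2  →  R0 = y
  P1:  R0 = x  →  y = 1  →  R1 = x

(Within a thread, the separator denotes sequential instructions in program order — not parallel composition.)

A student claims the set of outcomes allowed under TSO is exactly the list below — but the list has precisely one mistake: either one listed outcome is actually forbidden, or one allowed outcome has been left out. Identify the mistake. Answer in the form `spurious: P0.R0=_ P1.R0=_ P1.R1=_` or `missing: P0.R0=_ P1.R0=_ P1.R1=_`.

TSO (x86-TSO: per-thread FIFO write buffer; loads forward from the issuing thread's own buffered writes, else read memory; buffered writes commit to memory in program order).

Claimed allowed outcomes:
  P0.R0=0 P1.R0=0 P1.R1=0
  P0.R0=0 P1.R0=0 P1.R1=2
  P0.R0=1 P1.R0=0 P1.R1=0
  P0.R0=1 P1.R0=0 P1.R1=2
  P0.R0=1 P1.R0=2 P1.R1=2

missing: P0.R0=0 P1.R0=2 P1.R1=2

outcome vector order: (P0.R0,P1.R0,P1.R1)
[TSO] allowed = {000 002 022 100 102 122}
TSO∖claimed = {022}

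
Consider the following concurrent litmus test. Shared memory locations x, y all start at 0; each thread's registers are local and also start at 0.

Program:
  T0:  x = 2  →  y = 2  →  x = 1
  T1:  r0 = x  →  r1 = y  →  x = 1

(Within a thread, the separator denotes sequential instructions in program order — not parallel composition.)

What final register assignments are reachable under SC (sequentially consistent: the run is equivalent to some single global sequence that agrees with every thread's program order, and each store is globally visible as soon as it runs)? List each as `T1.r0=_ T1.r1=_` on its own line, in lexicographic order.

outcome vector order: (T1.r0,T1.r1)
|SC outcomes| = 5

T1.r0=0 T1.r1=0
T1.r0=0 T1.r1=2
T1.r0=1 T1.r1=2
T1.r0=2 T1.r1=0
T1.r0=2 T1.r1=2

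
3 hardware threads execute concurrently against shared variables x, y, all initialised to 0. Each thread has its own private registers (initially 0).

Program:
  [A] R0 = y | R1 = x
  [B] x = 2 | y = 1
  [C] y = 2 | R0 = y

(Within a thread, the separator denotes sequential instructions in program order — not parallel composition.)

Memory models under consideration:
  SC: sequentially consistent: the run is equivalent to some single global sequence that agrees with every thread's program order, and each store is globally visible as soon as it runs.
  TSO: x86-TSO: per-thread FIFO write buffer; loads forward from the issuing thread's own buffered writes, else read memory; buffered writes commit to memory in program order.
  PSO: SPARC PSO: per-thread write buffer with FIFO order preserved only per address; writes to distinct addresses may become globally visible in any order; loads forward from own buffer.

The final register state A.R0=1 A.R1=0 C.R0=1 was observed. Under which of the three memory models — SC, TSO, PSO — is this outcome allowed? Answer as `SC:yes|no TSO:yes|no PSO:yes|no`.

SC:no TSO:no PSO:yes

outcome vector order: (A.R0,A.R1,C.R0)
under SC → 001, 002, 021, 022, 121, 122, 201, 202, 221, 222
under TSO → 001, 002, 021, 022, 121, 122, 201, 202, 221, 222
under PSO → 001, 002, 021, 022, 101, 102, 121, 122, 201, 202, 221, 222
target 101 ∈ {PSO}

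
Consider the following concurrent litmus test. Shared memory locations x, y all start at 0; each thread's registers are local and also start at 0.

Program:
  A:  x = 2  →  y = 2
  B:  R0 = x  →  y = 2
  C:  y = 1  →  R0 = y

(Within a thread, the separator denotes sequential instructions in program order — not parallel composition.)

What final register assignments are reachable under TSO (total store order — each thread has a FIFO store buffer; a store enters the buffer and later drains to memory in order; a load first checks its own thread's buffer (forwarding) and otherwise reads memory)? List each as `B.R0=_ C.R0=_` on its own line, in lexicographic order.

outcome vector order: (B.R0,C.R0)
|TSO outcomes| = 4

B.R0=0 C.R0=1
B.R0=0 C.R0=2
B.R0=2 C.R0=1
B.R0=2 C.R0=2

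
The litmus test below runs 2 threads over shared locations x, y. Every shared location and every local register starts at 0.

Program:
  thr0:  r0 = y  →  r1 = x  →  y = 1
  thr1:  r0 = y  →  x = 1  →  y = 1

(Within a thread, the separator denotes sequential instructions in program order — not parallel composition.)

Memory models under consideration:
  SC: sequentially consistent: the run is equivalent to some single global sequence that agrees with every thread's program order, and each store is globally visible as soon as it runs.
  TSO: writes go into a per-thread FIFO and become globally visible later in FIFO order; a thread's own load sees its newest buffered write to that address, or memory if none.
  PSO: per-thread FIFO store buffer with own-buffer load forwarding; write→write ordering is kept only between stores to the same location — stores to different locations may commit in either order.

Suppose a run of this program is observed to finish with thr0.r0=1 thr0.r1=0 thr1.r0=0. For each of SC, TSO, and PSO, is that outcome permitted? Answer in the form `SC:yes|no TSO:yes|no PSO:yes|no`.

SC:no TSO:no PSO:yes

outcome vector order: (thr0.r0,thr0.r1,thr1.r0)
SC: 4 outcomes — {0/0/0 0/0/1 0/1/0 1/1/0}
TSO: 4 outcomes — {0/0/0 0/0/1 0/1/0 1/1/0}
PSO: 5 outcomes — {0/0/0 0/0/1 0/1/0 1/0/0 1/1/0}
target 1/0/0 ∈ {PSO}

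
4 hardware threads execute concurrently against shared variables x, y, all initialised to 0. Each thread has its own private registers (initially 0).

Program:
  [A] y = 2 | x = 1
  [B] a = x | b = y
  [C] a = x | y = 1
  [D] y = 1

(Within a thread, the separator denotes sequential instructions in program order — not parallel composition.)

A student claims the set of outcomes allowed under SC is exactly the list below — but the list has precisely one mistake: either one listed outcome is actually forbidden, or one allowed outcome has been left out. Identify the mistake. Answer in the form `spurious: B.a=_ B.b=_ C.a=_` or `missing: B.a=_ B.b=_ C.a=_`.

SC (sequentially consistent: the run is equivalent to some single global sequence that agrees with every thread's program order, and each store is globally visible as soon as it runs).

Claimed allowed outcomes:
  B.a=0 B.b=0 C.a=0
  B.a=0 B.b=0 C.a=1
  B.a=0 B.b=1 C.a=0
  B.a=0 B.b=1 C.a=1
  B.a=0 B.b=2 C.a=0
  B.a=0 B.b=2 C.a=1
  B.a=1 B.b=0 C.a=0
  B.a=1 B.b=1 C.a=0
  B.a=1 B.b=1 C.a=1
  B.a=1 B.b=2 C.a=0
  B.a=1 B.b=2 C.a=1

spurious: B.a=1 B.b=0 C.a=0

outcome vector order: (B.a,B.b,C.a)
SC: 10 outcomes — {0/0/0 0/0/1 0/1/0 0/1/1 0/2/0 0/2/1 1/1/0 1/1/1 1/2/0 1/2/1}
claimed∖SC = {1/0/0}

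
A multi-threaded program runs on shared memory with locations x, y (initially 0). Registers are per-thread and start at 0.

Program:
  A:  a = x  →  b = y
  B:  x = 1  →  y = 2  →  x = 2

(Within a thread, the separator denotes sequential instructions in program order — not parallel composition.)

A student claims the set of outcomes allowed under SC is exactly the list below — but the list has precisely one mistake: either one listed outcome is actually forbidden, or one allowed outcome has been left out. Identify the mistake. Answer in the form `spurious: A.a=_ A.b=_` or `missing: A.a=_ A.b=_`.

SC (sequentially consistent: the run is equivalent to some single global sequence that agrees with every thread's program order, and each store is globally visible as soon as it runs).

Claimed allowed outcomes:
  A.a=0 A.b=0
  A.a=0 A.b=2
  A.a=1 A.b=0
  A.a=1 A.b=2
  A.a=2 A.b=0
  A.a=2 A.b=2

spurious: A.a=2 A.b=0

outcome vector order: (A.a,A.b)
SC: 5 outcomes — {(0,0); (0,2); (1,0); (1,2); (2,2)}
claimed∖SC = {(2,0)}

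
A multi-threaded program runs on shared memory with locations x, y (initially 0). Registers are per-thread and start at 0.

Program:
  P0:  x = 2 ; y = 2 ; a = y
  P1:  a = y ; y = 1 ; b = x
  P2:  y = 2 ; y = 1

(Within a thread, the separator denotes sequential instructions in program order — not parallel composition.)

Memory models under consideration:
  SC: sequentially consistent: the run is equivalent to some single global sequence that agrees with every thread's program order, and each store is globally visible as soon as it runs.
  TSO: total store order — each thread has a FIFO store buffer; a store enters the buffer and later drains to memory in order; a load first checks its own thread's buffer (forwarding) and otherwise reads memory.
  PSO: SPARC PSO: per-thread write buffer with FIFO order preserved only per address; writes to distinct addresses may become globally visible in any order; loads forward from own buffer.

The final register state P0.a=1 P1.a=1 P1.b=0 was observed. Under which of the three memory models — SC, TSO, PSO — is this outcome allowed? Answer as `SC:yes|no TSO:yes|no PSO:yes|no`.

SC:no TSO:yes PSO:yes

outcome vector order: (P0.a,P1.a,P1.b)
SC: 11 outcomes — {1/0/0; 1/0/2; 1/1/2; 1/2/0; 1/2/2; 2/0/0; 2/0/2; 2/1/0; 2/1/2; 2/2/0; 2/2/2}
TSO: 12 outcomes — {1/0/0; 1/0/2; 1/1/0; 1/1/2; 1/2/0; 1/2/2; 2/0/0; 2/0/2; 2/1/0; 2/1/2; 2/2/0; 2/2/2}
PSO: 12 outcomes — {1/0/0; 1/0/2; 1/1/0; 1/1/2; 1/2/0; 1/2/2; 2/0/0; 2/0/2; 2/1/0; 2/1/2; 2/2/0; 2/2/2}
target 1/1/0 ∈ {TSO,PSO}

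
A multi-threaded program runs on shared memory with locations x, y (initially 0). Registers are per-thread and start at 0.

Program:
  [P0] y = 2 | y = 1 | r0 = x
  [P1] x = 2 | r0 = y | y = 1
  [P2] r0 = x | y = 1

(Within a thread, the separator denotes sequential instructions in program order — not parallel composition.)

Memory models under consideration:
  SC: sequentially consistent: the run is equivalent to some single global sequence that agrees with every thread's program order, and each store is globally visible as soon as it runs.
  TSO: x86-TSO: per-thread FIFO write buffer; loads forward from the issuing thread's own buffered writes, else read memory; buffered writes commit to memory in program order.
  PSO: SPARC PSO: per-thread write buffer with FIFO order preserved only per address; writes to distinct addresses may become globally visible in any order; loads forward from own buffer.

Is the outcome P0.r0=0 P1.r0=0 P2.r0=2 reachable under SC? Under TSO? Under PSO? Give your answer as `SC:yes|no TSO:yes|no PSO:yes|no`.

SC:no TSO:yes PSO:yes

outcome vector order: (P0.r0,P1.r0,P2.r0)
SC: 8 outcomes — {010, 012, 200, 202, 210, 212, 220, 222}
TSO: 12 outcomes — {000, 002, 010, 012, 020, 022, 200, 202, 210, 212, 220, 222}
PSO: 12 outcomes — {000, 002, 010, 012, 020, 022, 200, 202, 210, 212, 220, 222}
target 002 ∈ {TSO,PSO}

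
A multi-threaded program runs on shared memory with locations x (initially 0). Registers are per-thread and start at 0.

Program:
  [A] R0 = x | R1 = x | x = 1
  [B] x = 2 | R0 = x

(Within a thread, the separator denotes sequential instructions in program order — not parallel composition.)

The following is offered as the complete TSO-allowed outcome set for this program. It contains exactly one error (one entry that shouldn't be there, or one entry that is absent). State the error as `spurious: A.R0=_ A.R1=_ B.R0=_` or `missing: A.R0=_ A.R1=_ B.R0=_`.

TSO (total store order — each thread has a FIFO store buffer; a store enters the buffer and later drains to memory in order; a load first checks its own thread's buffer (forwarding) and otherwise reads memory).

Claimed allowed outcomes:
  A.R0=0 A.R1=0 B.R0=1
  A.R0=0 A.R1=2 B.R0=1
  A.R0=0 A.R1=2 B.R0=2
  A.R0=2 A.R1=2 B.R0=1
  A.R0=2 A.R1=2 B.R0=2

missing: A.R0=0 A.R1=0 B.R0=2

outcome vector order: (A.R0,A.R1,B.R0)
under TSO → 001 002 021 022 221 222
TSO∖claimed = {002}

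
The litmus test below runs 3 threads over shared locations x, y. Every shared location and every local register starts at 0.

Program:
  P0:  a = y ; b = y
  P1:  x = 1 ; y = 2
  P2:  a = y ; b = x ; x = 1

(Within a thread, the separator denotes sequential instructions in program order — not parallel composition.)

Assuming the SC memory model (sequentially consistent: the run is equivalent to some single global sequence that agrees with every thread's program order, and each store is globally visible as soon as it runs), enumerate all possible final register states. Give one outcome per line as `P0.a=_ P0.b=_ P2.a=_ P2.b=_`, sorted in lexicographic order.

P0.a=0 P0.b=0 P2.a=0 P2.b=0
P0.a=0 P0.b=0 P2.a=0 P2.b=1
P0.a=0 P0.b=0 P2.a=2 P2.b=1
P0.a=0 P0.b=2 P2.a=0 P2.b=0
P0.a=0 P0.b=2 P2.a=0 P2.b=1
P0.a=0 P0.b=2 P2.a=2 P2.b=1
P0.a=2 P0.b=2 P2.a=0 P2.b=0
P0.a=2 P0.b=2 P2.a=0 P2.b=1
P0.a=2 P0.b=2 P2.a=2 P2.b=1

outcome vector order: (P0.a,P0.b,P2.a,P2.b)
|SC outcomes| = 9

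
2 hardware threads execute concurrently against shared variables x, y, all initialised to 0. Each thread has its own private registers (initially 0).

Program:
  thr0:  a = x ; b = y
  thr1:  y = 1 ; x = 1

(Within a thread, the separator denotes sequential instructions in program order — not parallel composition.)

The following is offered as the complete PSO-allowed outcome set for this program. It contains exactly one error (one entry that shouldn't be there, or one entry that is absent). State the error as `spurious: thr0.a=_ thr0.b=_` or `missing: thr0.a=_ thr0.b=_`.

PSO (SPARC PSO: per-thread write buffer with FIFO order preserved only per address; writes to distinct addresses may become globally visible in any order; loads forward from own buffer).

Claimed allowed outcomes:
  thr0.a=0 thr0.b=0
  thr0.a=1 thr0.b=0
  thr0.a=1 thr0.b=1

outcome vector order: (thr0.a,thr0.b)
PSO: 4 outcomes — {(0,0) (0,1) (1,0) (1,1)}
PSO∖claimed = {(0,1)}

missing: thr0.a=0 thr0.b=1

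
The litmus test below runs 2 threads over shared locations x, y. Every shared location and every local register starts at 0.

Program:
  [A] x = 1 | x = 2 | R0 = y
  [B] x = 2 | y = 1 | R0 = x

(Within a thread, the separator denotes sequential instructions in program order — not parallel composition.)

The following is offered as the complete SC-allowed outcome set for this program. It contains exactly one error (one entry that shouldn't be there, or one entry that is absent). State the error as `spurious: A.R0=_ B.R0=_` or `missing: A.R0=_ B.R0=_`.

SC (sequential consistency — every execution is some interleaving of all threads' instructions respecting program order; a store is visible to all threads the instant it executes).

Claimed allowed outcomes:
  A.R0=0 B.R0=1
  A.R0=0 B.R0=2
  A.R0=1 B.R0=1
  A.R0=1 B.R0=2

spurious: A.R0=0 B.R0=1

outcome vector order: (A.R0,B.R0)
under SC → 02, 11, 12
claimed∖SC = {01}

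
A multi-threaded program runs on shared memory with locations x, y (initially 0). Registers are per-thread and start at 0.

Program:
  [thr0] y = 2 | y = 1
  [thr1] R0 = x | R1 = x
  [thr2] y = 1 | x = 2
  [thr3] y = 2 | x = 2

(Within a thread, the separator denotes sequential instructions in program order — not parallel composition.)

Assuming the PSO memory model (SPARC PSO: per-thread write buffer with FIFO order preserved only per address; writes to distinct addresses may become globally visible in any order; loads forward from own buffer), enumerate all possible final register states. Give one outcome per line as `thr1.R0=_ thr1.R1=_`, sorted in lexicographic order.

thr1.R0=0 thr1.R1=0
thr1.R0=0 thr1.R1=2
thr1.R0=2 thr1.R1=2

outcome vector order: (thr1.R0,thr1.R1)
|PSO outcomes| = 3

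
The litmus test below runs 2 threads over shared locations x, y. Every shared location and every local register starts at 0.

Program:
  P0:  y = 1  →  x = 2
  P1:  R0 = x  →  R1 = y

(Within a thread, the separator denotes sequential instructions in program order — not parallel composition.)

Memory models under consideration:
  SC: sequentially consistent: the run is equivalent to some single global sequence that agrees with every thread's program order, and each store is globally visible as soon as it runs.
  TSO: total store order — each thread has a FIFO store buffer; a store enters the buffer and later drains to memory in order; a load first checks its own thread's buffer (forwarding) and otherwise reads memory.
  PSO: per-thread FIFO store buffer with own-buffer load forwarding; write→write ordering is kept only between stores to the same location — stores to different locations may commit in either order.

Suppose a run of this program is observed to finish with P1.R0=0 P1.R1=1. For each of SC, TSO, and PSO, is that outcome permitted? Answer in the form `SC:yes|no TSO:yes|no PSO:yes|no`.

SC:yes TSO:yes PSO:yes

outcome vector order: (P1.R0,P1.R1)
under SC → 0/0, 0/1, 2/1
under TSO → 0/0, 0/1, 2/1
under PSO → 0/0, 0/1, 2/0, 2/1
target 0/1 ∈ {SC,TSO,PSO}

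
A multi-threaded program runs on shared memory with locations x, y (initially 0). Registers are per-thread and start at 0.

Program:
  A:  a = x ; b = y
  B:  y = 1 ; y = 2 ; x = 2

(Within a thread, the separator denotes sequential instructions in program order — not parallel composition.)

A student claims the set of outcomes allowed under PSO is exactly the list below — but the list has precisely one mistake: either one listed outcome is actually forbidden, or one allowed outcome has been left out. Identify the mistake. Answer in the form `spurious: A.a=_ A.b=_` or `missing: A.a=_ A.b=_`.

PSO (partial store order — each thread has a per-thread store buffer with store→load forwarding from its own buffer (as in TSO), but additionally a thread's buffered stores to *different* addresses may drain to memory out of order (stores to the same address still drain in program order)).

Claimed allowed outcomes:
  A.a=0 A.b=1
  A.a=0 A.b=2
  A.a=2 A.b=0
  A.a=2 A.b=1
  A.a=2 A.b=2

missing: A.a=0 A.b=0

outcome vector order: (A.a,A.b)
[PSO] allowed = {(0,0) (0,1) (0,2) (2,0) (2,1) (2,2)}
PSO∖claimed = {(0,0)}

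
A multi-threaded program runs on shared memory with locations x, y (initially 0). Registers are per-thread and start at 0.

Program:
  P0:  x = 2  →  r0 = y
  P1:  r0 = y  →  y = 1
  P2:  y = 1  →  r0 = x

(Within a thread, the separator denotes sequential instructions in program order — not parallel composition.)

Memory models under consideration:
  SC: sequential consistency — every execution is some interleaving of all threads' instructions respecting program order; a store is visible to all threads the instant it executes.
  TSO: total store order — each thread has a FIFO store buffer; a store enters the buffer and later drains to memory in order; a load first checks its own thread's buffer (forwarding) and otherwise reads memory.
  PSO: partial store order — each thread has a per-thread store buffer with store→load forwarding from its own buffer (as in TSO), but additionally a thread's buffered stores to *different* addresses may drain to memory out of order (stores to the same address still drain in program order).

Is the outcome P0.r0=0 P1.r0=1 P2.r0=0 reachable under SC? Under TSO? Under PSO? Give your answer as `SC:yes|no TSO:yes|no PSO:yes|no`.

outcome vector order: (P0.r0,P1.r0,P2.r0)
under SC → 0/0/2 0/1/2 1/0/0 1/0/2 1/1/0 1/1/2
under TSO → 0/0/0 0/0/2 0/1/0 0/1/2 1/0/0 1/0/2 1/1/0 1/1/2
under PSO → 0/0/0 0/0/2 0/1/0 0/1/2 1/0/0 1/0/2 1/1/0 1/1/2
target 0/1/0 ∈ {TSO,PSO}

SC:no TSO:yes PSO:yes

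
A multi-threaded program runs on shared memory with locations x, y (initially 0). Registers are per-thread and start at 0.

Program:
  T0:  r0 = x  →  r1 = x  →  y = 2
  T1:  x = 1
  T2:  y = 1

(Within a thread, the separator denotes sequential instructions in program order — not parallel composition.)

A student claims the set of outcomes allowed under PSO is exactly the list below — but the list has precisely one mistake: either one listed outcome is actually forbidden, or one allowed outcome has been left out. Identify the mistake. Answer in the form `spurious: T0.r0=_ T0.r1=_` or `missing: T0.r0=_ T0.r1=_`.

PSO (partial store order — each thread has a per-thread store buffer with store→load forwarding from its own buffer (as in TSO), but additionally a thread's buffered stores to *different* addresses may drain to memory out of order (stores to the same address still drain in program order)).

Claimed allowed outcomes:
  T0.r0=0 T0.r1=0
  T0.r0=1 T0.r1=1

missing: T0.r0=0 T0.r1=1

outcome vector order: (T0.r0,T0.r1)
PSO: 3 outcomes — {0/0, 0/1, 1/1}
PSO∖claimed = {0/1}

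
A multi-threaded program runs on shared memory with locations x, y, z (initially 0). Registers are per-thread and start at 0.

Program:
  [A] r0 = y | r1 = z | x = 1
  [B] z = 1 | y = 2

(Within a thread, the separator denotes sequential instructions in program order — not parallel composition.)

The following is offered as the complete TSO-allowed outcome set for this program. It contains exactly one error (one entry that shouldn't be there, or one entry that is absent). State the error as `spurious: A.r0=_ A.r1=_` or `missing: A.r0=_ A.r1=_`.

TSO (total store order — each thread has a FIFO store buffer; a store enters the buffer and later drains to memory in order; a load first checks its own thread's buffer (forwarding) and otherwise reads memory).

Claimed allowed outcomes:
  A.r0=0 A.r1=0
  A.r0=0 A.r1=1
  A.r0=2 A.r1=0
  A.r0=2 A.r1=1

outcome vector order: (A.r0,A.r1)
TSO: 3 outcomes — {0/0 0/1 2/1}
claimed∖TSO = {2/0}

spurious: A.r0=2 A.r1=0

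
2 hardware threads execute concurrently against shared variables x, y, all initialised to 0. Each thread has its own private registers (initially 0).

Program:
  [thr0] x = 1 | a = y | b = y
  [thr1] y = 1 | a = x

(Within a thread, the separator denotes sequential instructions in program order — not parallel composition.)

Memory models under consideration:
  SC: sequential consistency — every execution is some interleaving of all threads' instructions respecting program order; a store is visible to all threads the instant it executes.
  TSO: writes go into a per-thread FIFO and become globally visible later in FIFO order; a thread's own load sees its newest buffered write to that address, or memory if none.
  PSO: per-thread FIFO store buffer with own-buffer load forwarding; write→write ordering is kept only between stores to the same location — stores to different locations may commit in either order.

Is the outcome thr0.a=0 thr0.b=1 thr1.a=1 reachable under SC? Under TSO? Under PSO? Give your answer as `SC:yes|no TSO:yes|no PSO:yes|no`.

SC:yes TSO:yes PSO:yes

outcome vector order: (thr0.a,thr0.b,thr1.a)
under SC → 001, 011, 110, 111
under TSO → 000, 001, 010, 011, 110, 111
under PSO → 000, 001, 010, 011, 110, 111
target 011 ∈ {SC,TSO,PSO}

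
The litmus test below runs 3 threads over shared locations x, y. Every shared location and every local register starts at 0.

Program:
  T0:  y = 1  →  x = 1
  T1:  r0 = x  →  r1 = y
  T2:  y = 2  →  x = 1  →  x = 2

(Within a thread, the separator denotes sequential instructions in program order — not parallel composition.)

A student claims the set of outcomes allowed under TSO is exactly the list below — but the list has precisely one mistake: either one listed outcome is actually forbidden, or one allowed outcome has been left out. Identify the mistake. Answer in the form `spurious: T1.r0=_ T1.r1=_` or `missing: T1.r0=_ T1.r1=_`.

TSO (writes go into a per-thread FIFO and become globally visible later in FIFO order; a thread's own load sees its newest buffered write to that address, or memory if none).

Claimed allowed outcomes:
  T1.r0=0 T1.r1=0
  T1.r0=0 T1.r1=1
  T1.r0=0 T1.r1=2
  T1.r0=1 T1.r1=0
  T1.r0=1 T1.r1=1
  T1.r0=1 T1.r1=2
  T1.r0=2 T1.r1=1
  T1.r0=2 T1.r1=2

spurious: T1.r0=1 T1.r1=0

outcome vector order: (T1.r0,T1.r1)
TSO: 7 outcomes — {<0 0> <0 1> <0 2> <1 1> <1 2> <2 1> <2 2>}
claimed∖TSO = {<1 0>}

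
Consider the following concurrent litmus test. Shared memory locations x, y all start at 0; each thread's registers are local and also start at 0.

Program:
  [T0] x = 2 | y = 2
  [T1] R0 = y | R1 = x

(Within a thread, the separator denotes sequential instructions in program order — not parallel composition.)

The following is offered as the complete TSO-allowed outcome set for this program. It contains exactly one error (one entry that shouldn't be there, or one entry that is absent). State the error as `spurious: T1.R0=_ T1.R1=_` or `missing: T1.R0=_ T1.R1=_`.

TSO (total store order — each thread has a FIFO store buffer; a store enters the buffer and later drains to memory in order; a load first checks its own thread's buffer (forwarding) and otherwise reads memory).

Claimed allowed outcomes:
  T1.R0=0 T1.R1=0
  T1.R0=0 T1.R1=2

outcome vector order: (T1.R0,T1.R1)
TSO (3): <0 0>, <0 2>, <2 2>
TSO∖claimed = {<2 2>}

missing: T1.R0=2 T1.R1=2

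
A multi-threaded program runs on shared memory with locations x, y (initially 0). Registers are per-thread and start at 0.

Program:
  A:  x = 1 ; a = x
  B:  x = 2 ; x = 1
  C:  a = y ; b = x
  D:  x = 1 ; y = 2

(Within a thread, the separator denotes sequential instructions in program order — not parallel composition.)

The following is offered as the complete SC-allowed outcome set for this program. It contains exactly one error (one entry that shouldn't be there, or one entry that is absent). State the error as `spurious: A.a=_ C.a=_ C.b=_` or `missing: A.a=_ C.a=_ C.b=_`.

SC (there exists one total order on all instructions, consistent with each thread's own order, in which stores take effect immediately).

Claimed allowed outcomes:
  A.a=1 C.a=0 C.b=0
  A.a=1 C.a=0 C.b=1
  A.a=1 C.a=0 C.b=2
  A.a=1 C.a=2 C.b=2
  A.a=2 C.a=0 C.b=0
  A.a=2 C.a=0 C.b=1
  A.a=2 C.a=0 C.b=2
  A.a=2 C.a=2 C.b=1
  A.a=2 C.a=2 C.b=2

outcome vector order: (A.a,C.a,C.b)
under SC → (1,0,0), (1,0,1), (1,0,2), (1,2,1), (1,2,2), (2,0,0), (2,0,1), (2,0,2), (2,2,1), (2,2,2)
SC∖claimed = {(1,2,1)}

missing: A.a=1 C.a=2 C.b=1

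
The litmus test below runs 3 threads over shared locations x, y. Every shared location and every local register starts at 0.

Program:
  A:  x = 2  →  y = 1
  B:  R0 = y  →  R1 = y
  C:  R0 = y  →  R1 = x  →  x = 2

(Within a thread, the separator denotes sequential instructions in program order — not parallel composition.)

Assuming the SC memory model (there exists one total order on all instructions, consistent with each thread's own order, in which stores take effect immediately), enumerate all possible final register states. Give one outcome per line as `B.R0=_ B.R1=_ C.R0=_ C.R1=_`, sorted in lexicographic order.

outcome vector order: (B.R0,B.R1,C.R0,C.R1)
|SC outcomes| = 9

B.R0=0 B.R1=0 C.R0=0 C.R1=0
B.R0=0 B.R1=0 C.R0=0 C.R1=2
B.R0=0 B.R1=0 C.R0=1 C.R1=2
B.R0=0 B.R1=1 C.R0=0 C.R1=0
B.R0=0 B.R1=1 C.R0=0 C.R1=2
B.R0=0 B.R1=1 C.R0=1 C.R1=2
B.R0=1 B.R1=1 C.R0=0 C.R1=0
B.R0=1 B.R1=1 C.R0=0 C.R1=2
B.R0=1 B.R1=1 C.R0=1 C.R1=2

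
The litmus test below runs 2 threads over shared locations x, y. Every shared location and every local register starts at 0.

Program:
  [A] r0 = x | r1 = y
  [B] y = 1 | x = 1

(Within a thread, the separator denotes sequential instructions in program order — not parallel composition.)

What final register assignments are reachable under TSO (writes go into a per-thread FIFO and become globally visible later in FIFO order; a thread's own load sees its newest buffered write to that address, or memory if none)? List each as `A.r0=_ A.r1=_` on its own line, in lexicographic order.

A.r0=0 A.r1=0
A.r0=0 A.r1=1
A.r0=1 A.r1=1

outcome vector order: (A.r0,A.r1)
|TSO outcomes| = 3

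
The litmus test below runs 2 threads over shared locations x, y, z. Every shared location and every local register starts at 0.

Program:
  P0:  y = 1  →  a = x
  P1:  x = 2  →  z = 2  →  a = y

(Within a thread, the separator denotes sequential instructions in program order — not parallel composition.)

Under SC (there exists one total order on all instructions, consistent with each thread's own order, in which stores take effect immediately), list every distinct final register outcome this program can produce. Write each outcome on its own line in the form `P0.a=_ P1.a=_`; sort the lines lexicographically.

outcome vector order: (P0.a,P1.a)
|SC outcomes| = 3

P0.a=0 P1.a=1
P0.a=2 P1.a=0
P0.a=2 P1.a=1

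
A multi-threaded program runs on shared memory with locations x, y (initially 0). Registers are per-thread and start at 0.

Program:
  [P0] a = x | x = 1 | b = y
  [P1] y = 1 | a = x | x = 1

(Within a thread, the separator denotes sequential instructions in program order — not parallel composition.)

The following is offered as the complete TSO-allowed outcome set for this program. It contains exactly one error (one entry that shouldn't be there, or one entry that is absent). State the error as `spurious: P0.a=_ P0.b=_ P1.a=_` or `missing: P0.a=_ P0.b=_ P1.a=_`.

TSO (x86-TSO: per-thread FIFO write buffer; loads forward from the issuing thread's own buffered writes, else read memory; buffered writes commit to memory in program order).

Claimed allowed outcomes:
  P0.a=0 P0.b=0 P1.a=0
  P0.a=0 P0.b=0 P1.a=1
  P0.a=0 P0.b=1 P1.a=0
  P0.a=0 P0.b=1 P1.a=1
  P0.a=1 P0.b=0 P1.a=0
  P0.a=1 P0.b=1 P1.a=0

outcome vector order: (P0.a,P0.b,P1.a)
under TSO → 000; 001; 010; 011; 110
claimed∖TSO = {100}

spurious: P0.a=1 P0.b=0 P1.a=0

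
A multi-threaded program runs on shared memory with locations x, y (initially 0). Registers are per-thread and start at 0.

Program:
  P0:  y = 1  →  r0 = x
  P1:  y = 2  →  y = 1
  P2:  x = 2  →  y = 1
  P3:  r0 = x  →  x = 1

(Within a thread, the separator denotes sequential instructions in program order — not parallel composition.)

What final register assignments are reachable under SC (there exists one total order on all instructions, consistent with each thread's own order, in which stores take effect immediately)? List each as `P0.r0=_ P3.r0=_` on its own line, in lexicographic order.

P0.r0=0 P3.r0=0
P0.r0=0 P3.r0=2
P0.r0=1 P3.r0=0
P0.r0=1 P3.r0=2
P0.r0=2 P3.r0=0
P0.r0=2 P3.r0=2

outcome vector order: (P0.r0,P3.r0)
|SC outcomes| = 6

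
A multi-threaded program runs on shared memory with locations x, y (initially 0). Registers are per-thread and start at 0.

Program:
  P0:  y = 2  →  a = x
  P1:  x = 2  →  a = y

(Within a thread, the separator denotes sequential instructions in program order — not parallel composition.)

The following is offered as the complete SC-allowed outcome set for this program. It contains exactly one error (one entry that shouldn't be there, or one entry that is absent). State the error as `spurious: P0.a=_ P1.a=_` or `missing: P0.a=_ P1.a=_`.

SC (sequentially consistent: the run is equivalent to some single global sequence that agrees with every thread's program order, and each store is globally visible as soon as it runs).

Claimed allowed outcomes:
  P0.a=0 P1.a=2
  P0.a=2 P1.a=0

outcome vector order: (P0.a,P1.a)
[SC] allowed = {0/2 2/0 2/2}
SC∖claimed = {2/2}

missing: P0.a=2 P1.a=2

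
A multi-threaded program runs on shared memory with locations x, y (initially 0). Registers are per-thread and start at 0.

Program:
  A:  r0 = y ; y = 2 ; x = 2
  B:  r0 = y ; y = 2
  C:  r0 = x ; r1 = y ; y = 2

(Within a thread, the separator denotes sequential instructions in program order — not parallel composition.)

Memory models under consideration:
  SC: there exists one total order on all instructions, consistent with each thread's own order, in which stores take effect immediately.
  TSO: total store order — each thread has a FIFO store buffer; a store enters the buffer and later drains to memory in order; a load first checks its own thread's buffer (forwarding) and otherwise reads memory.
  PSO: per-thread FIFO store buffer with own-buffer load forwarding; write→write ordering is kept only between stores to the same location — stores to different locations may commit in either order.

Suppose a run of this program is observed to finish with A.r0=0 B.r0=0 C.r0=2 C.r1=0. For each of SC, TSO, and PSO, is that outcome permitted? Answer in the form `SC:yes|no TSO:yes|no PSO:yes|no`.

SC:no TSO:no PSO:yes

outcome vector order: (A.r0,B.r0,C.r0,C.r1)
SC: 10 outcomes — {0/0/0/0; 0/0/0/2; 0/0/2/2; 0/2/0/0; 0/2/0/2; 0/2/2/2; 2/0/0/0; 2/0/0/2; 2/0/2/2; 2/2/0/0}
TSO: 10 outcomes — {0/0/0/0; 0/0/0/2; 0/0/2/2; 0/2/0/0; 0/2/0/2; 0/2/2/2; 2/0/0/0; 2/0/0/2; 2/0/2/2; 2/2/0/0}
PSO: 12 outcomes — {0/0/0/0; 0/0/0/2; 0/0/2/0; 0/0/2/2; 0/2/0/0; 0/2/0/2; 0/2/2/0; 0/2/2/2; 2/0/0/0; 2/0/0/2; 2/0/2/2; 2/2/0/0}
target 0/0/2/0 ∈ {PSO}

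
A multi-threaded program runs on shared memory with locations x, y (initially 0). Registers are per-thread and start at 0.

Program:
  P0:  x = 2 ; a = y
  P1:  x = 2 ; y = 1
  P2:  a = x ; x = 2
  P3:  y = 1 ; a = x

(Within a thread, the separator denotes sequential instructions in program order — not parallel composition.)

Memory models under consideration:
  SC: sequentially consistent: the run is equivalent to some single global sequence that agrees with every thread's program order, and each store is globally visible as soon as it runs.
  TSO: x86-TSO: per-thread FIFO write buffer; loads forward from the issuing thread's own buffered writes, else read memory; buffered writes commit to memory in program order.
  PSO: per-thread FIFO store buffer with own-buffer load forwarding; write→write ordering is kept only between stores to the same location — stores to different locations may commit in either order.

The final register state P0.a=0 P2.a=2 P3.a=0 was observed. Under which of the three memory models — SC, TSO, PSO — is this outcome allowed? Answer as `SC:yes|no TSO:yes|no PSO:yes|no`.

SC:no TSO:yes PSO:yes

outcome vector order: (P0.a,P2.a,P3.a)
under SC → (0,0,2) (0,2,2) (1,0,0) (1,0,2) (1,2,0) (1,2,2)
under TSO → (0,0,0) (0,0,2) (0,2,0) (0,2,2) (1,0,0) (1,0,2) (1,2,0) (1,2,2)
under PSO → (0,0,0) (0,0,2) (0,2,0) (0,2,2) (1,0,0) (1,0,2) (1,2,0) (1,2,2)
target (0,2,0) ∈ {TSO,PSO}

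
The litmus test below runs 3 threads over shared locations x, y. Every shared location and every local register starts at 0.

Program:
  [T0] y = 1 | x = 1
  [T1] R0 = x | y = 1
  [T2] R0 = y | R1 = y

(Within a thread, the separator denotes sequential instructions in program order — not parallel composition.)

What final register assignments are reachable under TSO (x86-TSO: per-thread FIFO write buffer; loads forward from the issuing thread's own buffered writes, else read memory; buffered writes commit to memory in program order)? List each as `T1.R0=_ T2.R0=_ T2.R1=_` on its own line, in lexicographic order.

outcome vector order: (T1.R0,T2.R0,T2.R1)
|TSO outcomes| = 6

T1.R0=0 T2.R0=0 T2.R1=0
T1.R0=0 T2.R0=0 T2.R1=1
T1.R0=0 T2.R0=1 T2.R1=1
T1.R0=1 T2.R0=0 T2.R1=0
T1.R0=1 T2.R0=0 T2.R1=1
T1.R0=1 T2.R0=1 T2.R1=1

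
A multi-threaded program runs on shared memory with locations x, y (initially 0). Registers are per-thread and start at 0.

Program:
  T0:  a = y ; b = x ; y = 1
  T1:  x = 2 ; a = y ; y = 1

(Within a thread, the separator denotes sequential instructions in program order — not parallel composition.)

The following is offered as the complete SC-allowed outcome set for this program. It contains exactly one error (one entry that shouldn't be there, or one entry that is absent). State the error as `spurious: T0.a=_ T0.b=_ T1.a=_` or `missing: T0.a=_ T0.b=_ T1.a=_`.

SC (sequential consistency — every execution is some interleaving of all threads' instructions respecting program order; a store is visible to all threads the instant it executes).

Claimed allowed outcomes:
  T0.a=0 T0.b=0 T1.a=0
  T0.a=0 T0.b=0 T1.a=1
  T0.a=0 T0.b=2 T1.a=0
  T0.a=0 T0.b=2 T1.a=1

missing: T0.a=1 T0.b=2 T1.a=0

outcome vector order: (T0.a,T0.b,T1.a)
SC (5): (0,0,0) (0,0,1) (0,2,0) (0,2,1) (1,2,0)
SC∖claimed = {(1,2,0)}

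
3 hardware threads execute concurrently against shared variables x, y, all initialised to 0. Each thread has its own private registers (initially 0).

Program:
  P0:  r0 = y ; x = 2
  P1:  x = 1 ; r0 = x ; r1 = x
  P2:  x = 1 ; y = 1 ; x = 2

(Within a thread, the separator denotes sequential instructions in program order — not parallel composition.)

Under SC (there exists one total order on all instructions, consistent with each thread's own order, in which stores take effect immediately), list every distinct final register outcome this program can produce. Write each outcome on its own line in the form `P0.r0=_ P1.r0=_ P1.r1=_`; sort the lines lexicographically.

P0.r0=0 P1.r0=1 P1.r1=1
P0.r0=0 P1.r0=1 P1.r1=2
P0.r0=0 P1.r0=2 P1.r1=1
P0.r0=0 P1.r0=2 P1.r1=2
P0.r0=1 P1.r0=1 P1.r1=1
P0.r0=1 P1.r0=1 P1.r1=2
P0.r0=1 P1.r0=2 P1.r1=2

outcome vector order: (P0.r0,P1.r0,P1.r1)
|SC outcomes| = 7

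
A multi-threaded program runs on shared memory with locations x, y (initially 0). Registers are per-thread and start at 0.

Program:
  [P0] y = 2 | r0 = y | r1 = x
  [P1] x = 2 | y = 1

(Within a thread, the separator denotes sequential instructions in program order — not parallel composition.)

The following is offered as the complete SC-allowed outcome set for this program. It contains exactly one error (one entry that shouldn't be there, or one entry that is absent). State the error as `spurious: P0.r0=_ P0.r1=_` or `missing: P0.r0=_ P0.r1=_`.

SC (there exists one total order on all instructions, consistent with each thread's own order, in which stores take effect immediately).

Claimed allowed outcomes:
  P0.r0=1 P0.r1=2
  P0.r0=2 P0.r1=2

outcome vector order: (P0.r0,P0.r1)
SC (3): 12; 20; 22
SC∖claimed = {20}

missing: P0.r0=2 P0.r1=0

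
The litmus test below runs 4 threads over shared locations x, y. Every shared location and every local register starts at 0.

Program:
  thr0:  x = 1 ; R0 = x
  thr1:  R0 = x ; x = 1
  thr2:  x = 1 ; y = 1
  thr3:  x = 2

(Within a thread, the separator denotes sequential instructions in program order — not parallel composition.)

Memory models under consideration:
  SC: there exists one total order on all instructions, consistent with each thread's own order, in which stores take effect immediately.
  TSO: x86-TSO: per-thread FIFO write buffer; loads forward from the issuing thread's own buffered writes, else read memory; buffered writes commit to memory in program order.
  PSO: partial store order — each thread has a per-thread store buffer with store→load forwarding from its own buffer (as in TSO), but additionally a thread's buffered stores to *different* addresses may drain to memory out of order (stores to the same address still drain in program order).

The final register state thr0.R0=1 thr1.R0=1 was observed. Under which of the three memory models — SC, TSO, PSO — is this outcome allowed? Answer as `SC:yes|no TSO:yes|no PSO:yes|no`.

SC:yes TSO:yes PSO:yes

outcome vector order: (thr0.R0,thr1.R0)
SC: 6 outcomes — {1/0, 1/1, 1/2, 2/0, 2/1, 2/2}
TSO: 6 outcomes — {1/0, 1/1, 1/2, 2/0, 2/1, 2/2}
PSO: 6 outcomes — {1/0, 1/1, 1/2, 2/0, 2/1, 2/2}
target 1/1 ∈ {SC,TSO,PSO}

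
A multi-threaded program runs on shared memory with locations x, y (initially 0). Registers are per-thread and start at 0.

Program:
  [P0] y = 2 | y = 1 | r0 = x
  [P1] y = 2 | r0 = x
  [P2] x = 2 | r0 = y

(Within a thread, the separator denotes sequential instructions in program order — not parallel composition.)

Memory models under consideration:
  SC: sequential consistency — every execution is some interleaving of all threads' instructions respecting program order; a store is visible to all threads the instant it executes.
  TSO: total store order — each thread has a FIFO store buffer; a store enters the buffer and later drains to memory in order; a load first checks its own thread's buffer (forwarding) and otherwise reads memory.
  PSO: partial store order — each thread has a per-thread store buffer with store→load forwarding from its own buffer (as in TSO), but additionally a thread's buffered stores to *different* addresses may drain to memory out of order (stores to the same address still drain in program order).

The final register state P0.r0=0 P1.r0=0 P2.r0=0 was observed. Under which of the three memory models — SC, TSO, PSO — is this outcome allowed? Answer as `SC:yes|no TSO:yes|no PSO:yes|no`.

outcome vector order: (P0.r0,P1.r0,P2.r0)
under SC → 0/0/1; 0/0/2; 0/2/1; 0/2/2; 2/0/1; 2/0/2; 2/2/0; 2/2/1; 2/2/2
under TSO → 0/0/0; 0/0/1; 0/0/2; 0/2/0; 0/2/1; 0/2/2; 2/0/0; 2/0/1; 2/0/2; 2/2/0; 2/2/1; 2/2/2
under PSO → 0/0/0; 0/0/1; 0/0/2; 0/2/0; 0/2/1; 0/2/2; 2/0/0; 2/0/1; 2/0/2; 2/2/0; 2/2/1; 2/2/2
target 0/0/0 ∈ {TSO,PSO}

SC:no TSO:yes PSO:yes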